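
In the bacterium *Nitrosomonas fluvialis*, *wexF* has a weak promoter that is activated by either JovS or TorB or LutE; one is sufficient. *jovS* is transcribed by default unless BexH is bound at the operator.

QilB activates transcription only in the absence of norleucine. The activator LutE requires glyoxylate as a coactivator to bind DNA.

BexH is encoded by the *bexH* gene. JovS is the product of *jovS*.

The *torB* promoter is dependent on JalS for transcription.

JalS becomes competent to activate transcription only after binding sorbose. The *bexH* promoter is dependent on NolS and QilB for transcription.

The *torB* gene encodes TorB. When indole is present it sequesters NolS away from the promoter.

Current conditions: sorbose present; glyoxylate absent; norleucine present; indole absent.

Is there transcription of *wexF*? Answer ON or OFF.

ON

Indole is absent, so NolS is active.
Norleucine is present, so QilB is inactive.
Required activator QilB is absent, so *bexH* is not transcribed.
So BexH is not produced.
With no repressor bound, *jovS* is transcribed.
So JovS is produced and active.
Sorbose is present, so JalS is active.
No repressor is bound and JalS is active, so *torB* is transcribed.
So TorB is produced and active.
Glyoxylate is absent, so LutE is inactive.
Activator JovS is present, so *wexF* is transcribed.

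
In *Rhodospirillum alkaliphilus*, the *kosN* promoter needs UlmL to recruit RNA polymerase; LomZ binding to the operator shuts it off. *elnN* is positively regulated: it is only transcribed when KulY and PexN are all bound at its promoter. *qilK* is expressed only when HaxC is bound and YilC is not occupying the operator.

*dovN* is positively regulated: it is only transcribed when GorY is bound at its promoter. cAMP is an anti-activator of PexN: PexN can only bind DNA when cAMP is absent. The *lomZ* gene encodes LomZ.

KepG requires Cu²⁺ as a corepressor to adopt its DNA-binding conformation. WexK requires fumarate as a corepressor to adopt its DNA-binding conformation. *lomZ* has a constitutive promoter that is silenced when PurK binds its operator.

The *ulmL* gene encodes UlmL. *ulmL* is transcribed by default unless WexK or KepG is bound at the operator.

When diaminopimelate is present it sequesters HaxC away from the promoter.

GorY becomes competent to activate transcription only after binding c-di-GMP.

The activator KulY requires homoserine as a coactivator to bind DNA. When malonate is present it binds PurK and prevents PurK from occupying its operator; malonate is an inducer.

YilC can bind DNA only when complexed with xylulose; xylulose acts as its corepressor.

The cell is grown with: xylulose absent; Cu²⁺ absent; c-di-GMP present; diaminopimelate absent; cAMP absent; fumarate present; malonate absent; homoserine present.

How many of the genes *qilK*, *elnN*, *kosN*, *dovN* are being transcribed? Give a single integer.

Xylulose is absent, so YilC is inactive.
Diaminopimelate is absent, so HaxC is active.
No repressor is bound and HaxC is active, so *qilK* is transcribed.
→ *qilK* is ON.
Homoserine is present, so KulY is active.
cAMP is absent, so PexN is active.
No repressor is bound and KulY and PexN are active, so *elnN* is transcribed.
→ *elnN* is ON.
Malonate is absent, so PurK is active.
With repressor PurK bound, *lomZ* is not transcribed.
So LomZ is not produced.
Fumarate is present, so WexK is active.
Cu²⁺ is absent, so KepG is inactive.
With repressor WexK bound, *ulmL* is not transcribed.
So UlmL is not produced.
Required activator UlmL is absent, so *kosN* is not transcribed.
→ *kosN* is OFF.
c-di-GMP is present, so GorY is active.
No repressor is bound and GorY is active, so *dovN* is transcribed.
→ *dovN* is ON.
3 of the 4 genes are transcribed.

3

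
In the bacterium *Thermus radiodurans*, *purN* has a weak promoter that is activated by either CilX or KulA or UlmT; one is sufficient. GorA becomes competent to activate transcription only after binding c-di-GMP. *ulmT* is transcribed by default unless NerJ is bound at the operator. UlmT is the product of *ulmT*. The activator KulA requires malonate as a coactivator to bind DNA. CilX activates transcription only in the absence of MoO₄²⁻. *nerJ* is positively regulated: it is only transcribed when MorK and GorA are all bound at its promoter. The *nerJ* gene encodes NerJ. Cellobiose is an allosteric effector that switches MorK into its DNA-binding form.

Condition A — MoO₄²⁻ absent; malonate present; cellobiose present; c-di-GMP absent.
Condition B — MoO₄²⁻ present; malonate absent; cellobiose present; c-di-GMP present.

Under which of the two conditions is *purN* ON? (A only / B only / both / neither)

A only

Condition A:
MoO₄²⁻ is absent, so CilX is active.
Malonate is present, so KulA is active.
Cellobiose is present, so MorK is active.
c-di-GMP is absent, so GorA is inactive.
Required activator GorA is absent, so *nerJ* is not transcribed.
So NerJ is not produced.
With no repressor bound, *ulmT* is transcribed.
So UlmT is produced and active.
Activator CilX is present, so *purN* is transcribed.
→ *purN* is ON in A.
Condition B:
MoO₄²⁻ is present, so CilX is inactive.
Malonate is absent, so KulA is inactive.
Cellobiose is present, so MorK is active.
c-di-GMP is present, so GorA is active.
No repressor is bound and MorK and GorA are active, so *nerJ* is transcribed.
So NerJ is produced and active.
With repressor NerJ bound, *ulmT* is not transcribed.
So UlmT is not produced.
No activator is available at the *purN* promoter, so *purN* is not transcribed.
→ *purN* is OFF in B.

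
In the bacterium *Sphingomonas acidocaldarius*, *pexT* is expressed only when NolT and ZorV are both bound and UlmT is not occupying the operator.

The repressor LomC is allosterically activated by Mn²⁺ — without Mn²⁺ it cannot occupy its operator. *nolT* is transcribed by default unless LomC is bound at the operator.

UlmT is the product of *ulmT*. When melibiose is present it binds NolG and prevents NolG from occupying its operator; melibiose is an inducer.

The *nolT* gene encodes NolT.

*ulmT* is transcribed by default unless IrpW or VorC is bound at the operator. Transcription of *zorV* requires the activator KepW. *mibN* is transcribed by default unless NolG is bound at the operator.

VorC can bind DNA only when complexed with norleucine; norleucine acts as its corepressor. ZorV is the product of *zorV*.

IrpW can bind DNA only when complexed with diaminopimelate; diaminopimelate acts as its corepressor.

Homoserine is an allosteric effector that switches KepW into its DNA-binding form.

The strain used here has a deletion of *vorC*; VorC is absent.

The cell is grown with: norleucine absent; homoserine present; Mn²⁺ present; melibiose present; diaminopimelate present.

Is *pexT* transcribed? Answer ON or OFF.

Diaminopimelate is present, so IrpW is active.
VorC is non-functional in this strain, so it has no effect.
With repressor IrpW bound, *ulmT* is not transcribed.
So UlmT is not produced.
Mn²⁺ is present, so LomC is active.
With repressor LomC bound, *nolT* is not transcribed.
So NolT is not produced.
Homoserine is present, so KepW is active.
No repressor is bound and KepW is active, so *zorV* is transcribed.
So ZorV is produced and active.
Required activator NolT is absent, so *pexT* is not transcribed.

OFF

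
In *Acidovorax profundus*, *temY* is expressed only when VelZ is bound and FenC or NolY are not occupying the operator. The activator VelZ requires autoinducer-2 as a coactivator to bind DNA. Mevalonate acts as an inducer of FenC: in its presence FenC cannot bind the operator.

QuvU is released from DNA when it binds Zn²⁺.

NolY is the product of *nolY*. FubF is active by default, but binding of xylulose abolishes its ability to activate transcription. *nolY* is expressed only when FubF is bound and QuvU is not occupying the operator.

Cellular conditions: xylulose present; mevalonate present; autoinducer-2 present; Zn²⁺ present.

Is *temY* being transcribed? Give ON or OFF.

Autoinducer-2 is present, so VelZ is active.
Mevalonate is present, so FenC is inactive.
Zn²⁺ is present, so QuvU is inactive.
Xylulose is present, so FubF is inactive.
Required activator FubF is absent, so *nolY* is not transcribed.
So NolY is not produced.
No repressor is bound and VelZ is active, so *temY* is transcribed.

ON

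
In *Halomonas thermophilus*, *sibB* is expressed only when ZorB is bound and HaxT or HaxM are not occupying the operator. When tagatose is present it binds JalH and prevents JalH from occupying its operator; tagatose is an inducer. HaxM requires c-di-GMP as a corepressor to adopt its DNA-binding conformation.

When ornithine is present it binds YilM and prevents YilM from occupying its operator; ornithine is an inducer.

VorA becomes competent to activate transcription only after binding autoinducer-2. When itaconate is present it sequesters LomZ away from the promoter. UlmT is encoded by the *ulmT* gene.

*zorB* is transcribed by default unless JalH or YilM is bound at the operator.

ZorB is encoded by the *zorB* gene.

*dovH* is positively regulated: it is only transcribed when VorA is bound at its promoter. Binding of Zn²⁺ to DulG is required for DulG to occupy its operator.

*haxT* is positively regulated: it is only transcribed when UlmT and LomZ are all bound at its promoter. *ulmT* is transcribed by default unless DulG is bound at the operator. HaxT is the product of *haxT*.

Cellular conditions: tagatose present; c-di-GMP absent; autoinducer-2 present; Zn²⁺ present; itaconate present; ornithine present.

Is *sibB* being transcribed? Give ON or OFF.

ON

Tagatose is present, so JalH is inactive.
Ornithine is present, so YilM is inactive.
With no repressor bound, *zorB* is transcribed.
So ZorB is produced and active.
Zn²⁺ is present, so DulG is active.
With repressor DulG bound, *ulmT* is not transcribed.
So UlmT is not produced.
Itaconate is present, so LomZ is inactive.
Required activator UlmT is absent, so *haxT* is not transcribed.
So HaxT is not produced.
c-di-GMP is absent, so HaxM is inactive.
No repressor is bound and ZorB is active, so *sibB* is transcribed.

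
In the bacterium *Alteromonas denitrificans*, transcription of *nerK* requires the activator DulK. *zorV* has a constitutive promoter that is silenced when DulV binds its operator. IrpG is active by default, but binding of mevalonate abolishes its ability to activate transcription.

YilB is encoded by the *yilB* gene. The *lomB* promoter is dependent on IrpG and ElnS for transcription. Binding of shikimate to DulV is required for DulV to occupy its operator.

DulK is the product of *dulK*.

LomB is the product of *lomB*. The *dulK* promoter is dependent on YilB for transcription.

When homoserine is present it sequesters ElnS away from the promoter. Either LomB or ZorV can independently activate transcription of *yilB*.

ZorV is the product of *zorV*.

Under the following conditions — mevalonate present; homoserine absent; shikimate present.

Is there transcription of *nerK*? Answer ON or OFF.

OFF

Mevalonate is present, so IrpG is inactive.
Homoserine is absent, so ElnS is active.
Required activator IrpG is absent, so *lomB* is not transcribed.
So LomB is not produced.
Shikimate is present, so DulV is active.
With repressor DulV bound, *zorV* is not transcribed.
So ZorV is not produced.
No activator is available at the *yilB* promoter, so *yilB* is not transcribed.
So YilB is not produced.
Required activator YilB is absent, so *dulK* is not transcribed.
So DulK is not produced.
Required activator DulK is absent, so *nerK* is not transcribed.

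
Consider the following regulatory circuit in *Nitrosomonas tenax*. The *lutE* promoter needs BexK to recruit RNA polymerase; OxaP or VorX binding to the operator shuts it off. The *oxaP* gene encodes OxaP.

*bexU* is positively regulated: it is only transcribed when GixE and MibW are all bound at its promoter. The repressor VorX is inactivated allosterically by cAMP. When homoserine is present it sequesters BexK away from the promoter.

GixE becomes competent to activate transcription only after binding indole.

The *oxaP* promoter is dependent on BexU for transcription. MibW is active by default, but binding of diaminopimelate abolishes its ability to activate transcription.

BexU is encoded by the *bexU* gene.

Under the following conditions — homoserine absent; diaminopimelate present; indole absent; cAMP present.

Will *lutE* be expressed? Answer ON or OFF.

Indole is absent, so GixE is inactive.
Diaminopimelate is present, so MibW is inactive.
Required activator GixE is absent, so *bexU* is not transcribed.
So BexU is not produced.
Required activator BexU is absent, so *oxaP* is not transcribed.
So OxaP is not produced.
cAMP is present, so VorX is inactive.
Homoserine is absent, so BexK is active.
No repressor is bound and BexK is active, so *lutE* is transcribed.

ON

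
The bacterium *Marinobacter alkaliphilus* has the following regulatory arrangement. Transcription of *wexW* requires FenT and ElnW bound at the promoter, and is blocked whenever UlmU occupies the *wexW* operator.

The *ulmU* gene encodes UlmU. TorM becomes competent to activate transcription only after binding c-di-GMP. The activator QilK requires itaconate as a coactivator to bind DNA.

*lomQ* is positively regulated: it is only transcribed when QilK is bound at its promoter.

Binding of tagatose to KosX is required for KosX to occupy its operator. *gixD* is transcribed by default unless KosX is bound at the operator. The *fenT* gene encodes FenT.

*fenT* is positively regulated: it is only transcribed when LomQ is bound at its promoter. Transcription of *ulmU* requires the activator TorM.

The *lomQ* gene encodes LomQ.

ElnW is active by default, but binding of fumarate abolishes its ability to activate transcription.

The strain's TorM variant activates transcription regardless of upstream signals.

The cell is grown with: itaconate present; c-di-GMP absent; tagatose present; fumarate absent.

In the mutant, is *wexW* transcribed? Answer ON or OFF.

OFF

TorM is constitutively active in this strain.
No repressor is bound and TorM is active, so *ulmU* is transcribed.
So UlmU is produced and active.
Itaconate is present, so QilK is active.
No repressor is bound and QilK is active, so *lomQ* is transcribed.
So LomQ is produced and active.
No repressor is bound and LomQ is active, so *fenT* is transcribed.
So FenT is produced and active.
Fumarate is absent, so ElnW is active.
With repressor UlmU bound, *wexW* is not transcribed.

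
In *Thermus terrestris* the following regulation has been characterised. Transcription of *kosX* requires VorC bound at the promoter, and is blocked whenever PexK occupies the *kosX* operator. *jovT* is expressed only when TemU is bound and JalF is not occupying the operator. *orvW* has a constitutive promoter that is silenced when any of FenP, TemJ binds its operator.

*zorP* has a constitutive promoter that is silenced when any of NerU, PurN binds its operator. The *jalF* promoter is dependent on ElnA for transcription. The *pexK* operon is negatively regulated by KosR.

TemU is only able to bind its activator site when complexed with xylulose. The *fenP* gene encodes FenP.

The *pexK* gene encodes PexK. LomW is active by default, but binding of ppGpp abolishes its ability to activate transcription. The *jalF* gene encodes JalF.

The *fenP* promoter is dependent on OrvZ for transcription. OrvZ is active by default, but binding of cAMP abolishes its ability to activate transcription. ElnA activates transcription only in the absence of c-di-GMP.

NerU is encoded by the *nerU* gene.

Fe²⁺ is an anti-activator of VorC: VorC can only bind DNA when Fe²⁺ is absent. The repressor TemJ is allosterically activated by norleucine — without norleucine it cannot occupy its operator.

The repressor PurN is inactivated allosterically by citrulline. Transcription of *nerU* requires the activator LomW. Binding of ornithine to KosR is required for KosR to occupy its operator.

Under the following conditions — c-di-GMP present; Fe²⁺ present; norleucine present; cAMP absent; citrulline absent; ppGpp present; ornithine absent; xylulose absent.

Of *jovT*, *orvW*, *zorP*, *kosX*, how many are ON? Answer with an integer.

0

Xylulose is absent, so TemU is inactive.
c-di-GMP is present, so ElnA is inactive.
Required activator ElnA is absent, so *jalF* is not transcribed.
So JalF is not produced.
Required activator TemU is absent, so *jovT* is not transcribed.
→ *jovT* is OFF.
cAMP is absent, so OrvZ is active.
No repressor is bound and OrvZ is active, so *fenP* is transcribed.
So FenP is produced and active.
Norleucine is present, so TemJ is active.
With repressor FenP bound, *orvW* is not transcribed.
→ *orvW* is OFF.
ppGpp is present, so LomW is inactive.
Required activator LomW is absent, so *nerU* is not transcribed.
So NerU is not produced.
Citrulline is absent, so PurN is active.
With repressor PurN bound, *zorP* is not transcribed.
→ *zorP* is OFF.
Fe²⁺ is present, so VorC is inactive.
Ornithine is absent, so KosR is inactive.
With no repressor bound, *pexK* is transcribed.
So PexK is produced and active.
With repressor PexK bound, *kosX* is not transcribed.
→ *kosX* is OFF.
0 of the 4 genes are transcribed.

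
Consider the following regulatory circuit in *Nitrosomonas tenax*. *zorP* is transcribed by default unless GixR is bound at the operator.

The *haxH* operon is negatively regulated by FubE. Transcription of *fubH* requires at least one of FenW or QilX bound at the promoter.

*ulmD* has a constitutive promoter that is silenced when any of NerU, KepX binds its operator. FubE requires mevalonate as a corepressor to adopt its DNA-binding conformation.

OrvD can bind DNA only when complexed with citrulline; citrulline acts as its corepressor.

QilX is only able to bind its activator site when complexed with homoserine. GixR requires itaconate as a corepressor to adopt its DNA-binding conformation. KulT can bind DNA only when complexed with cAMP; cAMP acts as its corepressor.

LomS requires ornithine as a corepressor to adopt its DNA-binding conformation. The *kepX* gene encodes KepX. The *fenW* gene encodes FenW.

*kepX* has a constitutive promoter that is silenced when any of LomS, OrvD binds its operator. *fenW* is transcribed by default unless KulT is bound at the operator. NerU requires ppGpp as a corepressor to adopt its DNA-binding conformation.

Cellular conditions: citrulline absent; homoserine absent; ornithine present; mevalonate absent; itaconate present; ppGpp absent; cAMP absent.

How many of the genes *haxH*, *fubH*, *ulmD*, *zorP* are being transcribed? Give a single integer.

3

Mevalonate is absent, so FubE is inactive.
With no repressor bound, *haxH* is transcribed.
→ *haxH* is ON.
cAMP is absent, so KulT is inactive.
With no repressor bound, *fenW* is transcribed.
So FenW is produced and active.
Homoserine is absent, so QilX is inactive.
Activator FenW is present, so *fubH* is transcribed.
→ *fubH* is ON.
ppGpp is absent, so NerU is inactive.
Ornithine is present, so LomS is active.
Citrulline is absent, so OrvD is inactive.
With repressor LomS bound, *kepX* is not transcribed.
So KepX is not produced.
With no repressor bound, *ulmD* is transcribed.
→ *ulmD* is ON.
Itaconate is present, so GixR is active.
With repressor GixR bound, *zorP* is not transcribed.
→ *zorP* is OFF.
3 of the 4 genes are transcribed.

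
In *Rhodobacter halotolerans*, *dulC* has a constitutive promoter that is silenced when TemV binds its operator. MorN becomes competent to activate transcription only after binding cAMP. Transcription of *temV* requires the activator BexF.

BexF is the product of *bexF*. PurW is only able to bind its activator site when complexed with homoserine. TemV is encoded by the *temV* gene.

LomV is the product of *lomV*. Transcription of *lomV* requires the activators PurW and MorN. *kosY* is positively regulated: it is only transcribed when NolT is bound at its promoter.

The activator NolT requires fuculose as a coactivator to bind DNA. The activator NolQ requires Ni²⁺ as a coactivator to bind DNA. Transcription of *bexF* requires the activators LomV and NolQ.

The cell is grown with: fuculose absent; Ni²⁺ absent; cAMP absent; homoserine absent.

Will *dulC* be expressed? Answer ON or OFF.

Homoserine is absent, so PurW is inactive.
cAMP is absent, so MorN is inactive.
Required activator PurW is absent, so *lomV* is not transcribed.
So LomV is not produced.
Ni²⁺ is absent, so NolQ is inactive.
Required activator LomV is absent, so *bexF* is not transcribed.
So BexF is not produced.
Required activator BexF is absent, so *temV* is not transcribed.
So TemV is not produced.
With no repressor bound, *dulC* is transcribed.

ON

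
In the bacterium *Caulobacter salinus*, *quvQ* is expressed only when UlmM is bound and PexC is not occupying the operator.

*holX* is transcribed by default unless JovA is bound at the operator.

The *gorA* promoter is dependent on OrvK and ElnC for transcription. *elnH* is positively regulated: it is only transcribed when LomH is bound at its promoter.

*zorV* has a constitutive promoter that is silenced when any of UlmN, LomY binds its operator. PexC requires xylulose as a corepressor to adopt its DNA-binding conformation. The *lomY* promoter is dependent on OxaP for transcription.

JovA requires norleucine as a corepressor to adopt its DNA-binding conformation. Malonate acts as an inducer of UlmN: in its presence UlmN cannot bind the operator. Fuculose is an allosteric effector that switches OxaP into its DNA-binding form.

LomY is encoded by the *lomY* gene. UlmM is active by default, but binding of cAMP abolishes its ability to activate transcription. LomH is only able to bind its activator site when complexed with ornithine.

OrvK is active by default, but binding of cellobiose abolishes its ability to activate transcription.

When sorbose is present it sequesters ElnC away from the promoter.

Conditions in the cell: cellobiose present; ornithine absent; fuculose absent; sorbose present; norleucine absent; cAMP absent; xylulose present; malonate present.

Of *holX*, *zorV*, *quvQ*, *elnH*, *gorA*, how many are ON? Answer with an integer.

2

Norleucine is absent, so JovA is inactive.
With no repressor bound, *holX* is transcribed.
→ *holX* is ON.
Malonate is present, so UlmN is inactive.
Fuculose is absent, so OxaP is inactive.
Required activator OxaP is absent, so *lomY* is not transcribed.
So LomY is not produced.
With no repressor bound, *zorV* is transcribed.
→ *zorV* is ON.
Xylulose is present, so PexC is active.
cAMP is absent, so UlmM is active.
With repressor PexC bound, *quvQ* is not transcribed.
→ *quvQ* is OFF.
Ornithine is absent, so LomH is inactive.
Required activator LomH is absent, so *elnH* is not transcribed.
→ *elnH* is OFF.
Cellobiose is present, so OrvK is inactive.
Sorbose is present, so ElnC is inactive.
Required activator OrvK is absent, so *gorA* is not transcribed.
→ *gorA* is OFF.
2 of the 5 genes are transcribed.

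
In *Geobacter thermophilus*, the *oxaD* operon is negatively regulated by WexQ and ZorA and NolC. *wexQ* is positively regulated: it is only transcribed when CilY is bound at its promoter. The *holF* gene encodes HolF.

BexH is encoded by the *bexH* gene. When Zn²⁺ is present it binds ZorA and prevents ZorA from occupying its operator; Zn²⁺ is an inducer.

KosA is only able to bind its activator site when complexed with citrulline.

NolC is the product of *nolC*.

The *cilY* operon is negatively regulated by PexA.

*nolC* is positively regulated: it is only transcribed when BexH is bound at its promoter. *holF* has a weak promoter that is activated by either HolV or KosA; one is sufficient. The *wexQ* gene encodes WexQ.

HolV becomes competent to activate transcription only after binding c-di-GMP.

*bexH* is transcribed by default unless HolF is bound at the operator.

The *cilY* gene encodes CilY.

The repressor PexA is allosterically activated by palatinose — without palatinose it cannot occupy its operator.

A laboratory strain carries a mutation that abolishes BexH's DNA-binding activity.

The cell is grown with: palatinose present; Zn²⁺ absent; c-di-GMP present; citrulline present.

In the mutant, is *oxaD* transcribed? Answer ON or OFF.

OFF

Palatinose is present, so PexA is active.
With repressor PexA bound, *cilY* is not transcribed.
So CilY is not produced.
Required activator CilY is absent, so *wexQ* is not transcribed.
So WexQ is not produced.
Zn²⁺ is absent, so ZorA is active.
BexH is non-functional in this strain, so it has no effect.
Required activator BexH is absent, so *nolC* is not transcribed.
So NolC is not produced.
With repressor ZorA bound, *oxaD* is not transcribed.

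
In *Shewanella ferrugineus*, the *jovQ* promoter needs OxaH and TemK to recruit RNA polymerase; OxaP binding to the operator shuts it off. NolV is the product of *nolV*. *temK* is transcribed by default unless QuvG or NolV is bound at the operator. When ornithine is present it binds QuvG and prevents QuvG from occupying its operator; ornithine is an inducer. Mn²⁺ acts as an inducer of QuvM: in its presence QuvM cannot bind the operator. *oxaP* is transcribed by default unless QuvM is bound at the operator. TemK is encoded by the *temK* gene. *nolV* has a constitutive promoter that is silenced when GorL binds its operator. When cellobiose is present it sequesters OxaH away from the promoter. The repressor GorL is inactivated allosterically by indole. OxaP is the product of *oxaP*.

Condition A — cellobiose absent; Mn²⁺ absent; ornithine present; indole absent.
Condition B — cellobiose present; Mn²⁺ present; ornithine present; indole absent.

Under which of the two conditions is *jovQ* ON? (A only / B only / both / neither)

Condition A:
Cellobiose is absent, so OxaH is active.
Mn²⁺ is absent, so QuvM is active.
With repressor QuvM bound, *oxaP* is not transcribed.
So OxaP is not produced.
Ornithine is present, so QuvG is inactive.
Indole is absent, so GorL is active.
With repressor GorL bound, *nolV* is not transcribed.
So NolV is not produced.
With no repressor bound, *temK* is transcribed.
So TemK is produced and active.
No repressor is bound and OxaH and TemK are active, so *jovQ* is transcribed.
→ *jovQ* is ON in A.
Condition B:
Cellobiose is present, so OxaH is inactive.
Mn²⁺ is present, so QuvM is inactive.
With no repressor bound, *oxaP* is transcribed.
So OxaP is produced and active.
Ornithine is present, so QuvG is inactive.
Indole is absent, so GorL is active.
With repressor GorL bound, *nolV* is not transcribed.
So NolV is not produced.
With no repressor bound, *temK* is transcribed.
So TemK is produced and active.
With repressor OxaP bound, *jovQ* is not transcribed.
→ *jovQ* is OFF in B.

A only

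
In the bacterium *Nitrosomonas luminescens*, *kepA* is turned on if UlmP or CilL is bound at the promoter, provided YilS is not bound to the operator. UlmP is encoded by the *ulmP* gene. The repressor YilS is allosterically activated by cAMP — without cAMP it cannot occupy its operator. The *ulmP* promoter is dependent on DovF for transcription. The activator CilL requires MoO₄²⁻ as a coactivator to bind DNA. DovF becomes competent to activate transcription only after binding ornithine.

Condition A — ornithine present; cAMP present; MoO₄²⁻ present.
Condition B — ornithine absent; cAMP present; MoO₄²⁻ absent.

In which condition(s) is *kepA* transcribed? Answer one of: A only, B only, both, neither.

Condition A:
Ornithine is present, so DovF is active.
No repressor is bound and DovF is active, so *ulmP* is transcribed.
So UlmP is produced and active.
cAMP is present, so YilS is active.
MoO₄²⁻ is present, so CilL is active.
With repressor YilS bound, *kepA* is not transcribed.
→ *kepA* is OFF in A.
Condition B:
Ornithine is absent, so DovF is inactive.
Required activator DovF is absent, so *ulmP* is not transcribed.
So UlmP is not produced.
cAMP is present, so YilS is active.
MoO₄²⁻ is absent, so CilL is inactive.
With repressor YilS bound, *kepA* is not transcribed.
→ *kepA* is OFF in B.

neither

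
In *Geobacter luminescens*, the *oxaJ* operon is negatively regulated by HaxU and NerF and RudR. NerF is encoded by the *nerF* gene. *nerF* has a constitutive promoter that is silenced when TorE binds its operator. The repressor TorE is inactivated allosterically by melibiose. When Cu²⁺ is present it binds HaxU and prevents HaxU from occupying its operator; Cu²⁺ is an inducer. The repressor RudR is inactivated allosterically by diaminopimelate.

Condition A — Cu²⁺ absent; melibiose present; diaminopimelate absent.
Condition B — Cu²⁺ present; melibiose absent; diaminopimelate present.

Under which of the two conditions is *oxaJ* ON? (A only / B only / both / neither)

B only

Condition A:
Cu²⁺ is absent, so HaxU is active.
Melibiose is present, so TorE is inactive.
With no repressor bound, *nerF* is transcribed.
So NerF is produced and active.
Diaminopimelate is absent, so RudR is active.
With repressor HaxU bound, *oxaJ* is not transcribed.
→ *oxaJ* is OFF in A.
Condition B:
Cu²⁺ is present, so HaxU is inactive.
Melibiose is absent, so TorE is active.
With repressor TorE bound, *nerF* is not transcribed.
So NerF is not produced.
Diaminopimelate is present, so RudR is inactive.
With no repressor bound, *oxaJ* is transcribed.
→ *oxaJ* is ON in B.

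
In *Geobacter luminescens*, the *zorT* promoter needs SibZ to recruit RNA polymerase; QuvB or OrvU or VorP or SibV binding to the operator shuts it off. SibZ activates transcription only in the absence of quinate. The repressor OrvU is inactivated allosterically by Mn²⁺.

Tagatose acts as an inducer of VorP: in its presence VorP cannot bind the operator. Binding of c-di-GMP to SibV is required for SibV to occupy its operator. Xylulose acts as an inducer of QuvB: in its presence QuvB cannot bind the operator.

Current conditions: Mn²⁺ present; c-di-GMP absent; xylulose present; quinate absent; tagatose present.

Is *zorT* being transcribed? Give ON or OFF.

Quinate is absent, so SibZ is active.
Xylulose is present, so QuvB is inactive.
Mn²⁺ is present, so OrvU is inactive.
Tagatose is present, so VorP is inactive.
c-di-GMP is absent, so SibV is inactive.
No repressor is bound and SibZ is active, so *zorT* is transcribed.

ON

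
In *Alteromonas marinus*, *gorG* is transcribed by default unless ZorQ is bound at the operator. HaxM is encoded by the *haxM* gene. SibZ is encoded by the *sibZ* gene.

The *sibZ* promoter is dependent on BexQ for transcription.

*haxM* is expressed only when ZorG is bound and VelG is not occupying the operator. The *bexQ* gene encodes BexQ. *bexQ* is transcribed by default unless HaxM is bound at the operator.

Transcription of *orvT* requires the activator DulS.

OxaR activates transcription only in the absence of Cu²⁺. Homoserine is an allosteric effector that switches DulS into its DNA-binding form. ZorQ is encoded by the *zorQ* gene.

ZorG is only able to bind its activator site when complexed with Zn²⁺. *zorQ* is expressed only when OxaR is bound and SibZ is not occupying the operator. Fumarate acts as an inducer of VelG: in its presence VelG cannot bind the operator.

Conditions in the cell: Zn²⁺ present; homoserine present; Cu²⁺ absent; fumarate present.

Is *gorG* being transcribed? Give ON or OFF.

OFF

Zn²⁺ is present, so ZorG is active.
Fumarate is present, so VelG is inactive.
No repressor is bound and ZorG is active, so *haxM* is transcribed.
So HaxM is produced and active.
With repressor HaxM bound, *bexQ* is not transcribed.
So BexQ is not produced.
Required activator BexQ is absent, so *sibZ* is not transcribed.
So SibZ is not produced.
Cu²⁺ is absent, so OxaR is active.
No repressor is bound and OxaR is active, so *zorQ* is transcribed.
So ZorQ is produced and active.
With repressor ZorQ bound, *gorG* is not transcribed.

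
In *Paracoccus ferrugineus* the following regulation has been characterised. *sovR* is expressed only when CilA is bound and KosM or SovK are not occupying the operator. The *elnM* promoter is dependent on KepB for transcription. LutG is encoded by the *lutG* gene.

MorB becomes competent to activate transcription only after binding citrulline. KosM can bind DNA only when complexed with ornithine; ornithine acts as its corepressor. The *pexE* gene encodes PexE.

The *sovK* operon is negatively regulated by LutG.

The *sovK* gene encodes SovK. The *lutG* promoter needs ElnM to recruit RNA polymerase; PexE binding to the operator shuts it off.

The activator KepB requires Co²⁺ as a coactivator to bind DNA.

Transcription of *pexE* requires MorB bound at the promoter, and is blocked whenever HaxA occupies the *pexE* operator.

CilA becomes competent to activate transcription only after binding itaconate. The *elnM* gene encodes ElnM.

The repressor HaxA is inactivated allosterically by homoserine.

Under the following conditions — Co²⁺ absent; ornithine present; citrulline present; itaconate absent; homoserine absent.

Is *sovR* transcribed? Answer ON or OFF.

Itaconate is absent, so CilA is inactive.
Ornithine is present, so KosM is active.
Citrulline is present, so MorB is active.
Homoserine is absent, so HaxA is active.
With repressor HaxA bound, *pexE* is not transcribed.
So PexE is not produced.
Co²⁺ is absent, so KepB is inactive.
Required activator KepB is absent, so *elnM* is not transcribed.
So ElnM is not produced.
Required activator ElnM is absent, so *lutG* is not transcribed.
So LutG is not produced.
With no repressor bound, *sovK* is transcribed.
So SovK is produced and active.
With repressor KosM bound, *sovR* is not transcribed.

OFF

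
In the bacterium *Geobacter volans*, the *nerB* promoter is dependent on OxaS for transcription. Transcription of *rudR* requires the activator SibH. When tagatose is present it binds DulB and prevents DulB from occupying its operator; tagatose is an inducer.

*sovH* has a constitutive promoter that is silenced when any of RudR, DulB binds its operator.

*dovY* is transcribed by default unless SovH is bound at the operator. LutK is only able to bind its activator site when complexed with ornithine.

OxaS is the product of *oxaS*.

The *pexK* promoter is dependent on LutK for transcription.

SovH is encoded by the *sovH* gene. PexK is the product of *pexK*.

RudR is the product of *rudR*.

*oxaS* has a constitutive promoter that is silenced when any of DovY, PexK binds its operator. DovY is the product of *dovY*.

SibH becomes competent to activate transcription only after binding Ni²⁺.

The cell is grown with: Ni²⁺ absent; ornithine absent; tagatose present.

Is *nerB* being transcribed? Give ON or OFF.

ON

Ni²⁺ is absent, so SibH is inactive.
Required activator SibH is absent, so *rudR* is not transcribed.
So RudR is not produced.
Tagatose is present, so DulB is inactive.
With no repressor bound, *sovH* is transcribed.
So SovH is produced and active.
With repressor SovH bound, *dovY* is not transcribed.
So DovY is not produced.
Ornithine is absent, so LutK is inactive.
Required activator LutK is absent, so *pexK* is not transcribed.
So PexK is not produced.
With no repressor bound, *oxaS* is transcribed.
So OxaS is produced and active.
No repressor is bound and OxaS is active, so *nerB* is transcribed.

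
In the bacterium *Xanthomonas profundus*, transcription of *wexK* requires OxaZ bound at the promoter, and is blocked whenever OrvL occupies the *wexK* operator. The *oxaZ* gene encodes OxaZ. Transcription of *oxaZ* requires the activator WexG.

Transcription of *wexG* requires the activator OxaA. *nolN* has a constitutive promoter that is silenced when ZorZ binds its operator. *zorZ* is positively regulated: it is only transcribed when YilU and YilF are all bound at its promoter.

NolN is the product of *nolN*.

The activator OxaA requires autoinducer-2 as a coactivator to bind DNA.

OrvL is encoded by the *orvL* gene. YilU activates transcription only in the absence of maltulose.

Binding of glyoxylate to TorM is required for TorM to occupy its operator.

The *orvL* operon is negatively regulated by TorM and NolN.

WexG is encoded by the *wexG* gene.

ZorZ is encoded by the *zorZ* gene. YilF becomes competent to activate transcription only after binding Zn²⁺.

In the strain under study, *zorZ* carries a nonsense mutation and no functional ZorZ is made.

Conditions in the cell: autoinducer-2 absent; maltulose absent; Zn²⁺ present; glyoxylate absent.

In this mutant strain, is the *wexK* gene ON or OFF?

OFF

Autoinducer-2 is absent, so OxaA is inactive.
Required activator OxaA is absent, so *wexG* is not transcribed.
So WexG is not produced.
Required activator WexG is absent, so *oxaZ* is not transcribed.
So OxaZ is not produced.
Glyoxylate is absent, so TorM is inactive.
ZorZ is non-functional in this strain, so it has no effect.
With no repressor bound, *nolN* is transcribed.
So NolN is produced and active.
With repressor NolN bound, *orvL* is not transcribed.
So OrvL is not produced.
Required activator OxaZ is absent, so *wexK* is not transcribed.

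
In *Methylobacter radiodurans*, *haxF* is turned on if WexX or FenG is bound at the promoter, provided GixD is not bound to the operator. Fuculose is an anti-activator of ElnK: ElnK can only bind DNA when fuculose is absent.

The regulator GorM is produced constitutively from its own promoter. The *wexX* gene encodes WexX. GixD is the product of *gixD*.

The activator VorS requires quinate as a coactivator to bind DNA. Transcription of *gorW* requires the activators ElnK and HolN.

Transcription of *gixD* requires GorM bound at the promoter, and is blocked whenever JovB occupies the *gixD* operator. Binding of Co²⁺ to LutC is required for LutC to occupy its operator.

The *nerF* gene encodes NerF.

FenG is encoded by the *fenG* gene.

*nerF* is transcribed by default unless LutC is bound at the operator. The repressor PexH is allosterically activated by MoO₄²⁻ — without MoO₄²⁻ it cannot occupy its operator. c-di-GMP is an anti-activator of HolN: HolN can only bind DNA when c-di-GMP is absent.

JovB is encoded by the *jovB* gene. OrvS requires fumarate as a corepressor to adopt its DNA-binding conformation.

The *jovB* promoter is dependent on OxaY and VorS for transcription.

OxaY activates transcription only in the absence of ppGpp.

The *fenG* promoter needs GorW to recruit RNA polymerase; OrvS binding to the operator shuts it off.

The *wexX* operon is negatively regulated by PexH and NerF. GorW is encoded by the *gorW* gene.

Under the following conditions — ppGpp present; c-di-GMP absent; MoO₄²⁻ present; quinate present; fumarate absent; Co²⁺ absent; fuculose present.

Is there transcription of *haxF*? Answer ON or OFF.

MoO₄²⁻ is present, so PexH is active.
Co²⁺ is absent, so LutC is inactive.
With no repressor bound, *nerF* is transcribed.
So NerF is produced and active.
With repressor PexH bound, *wexX* is not transcribed.
So WexX is not produced.
Fumarate is absent, so OrvS is inactive.
Fuculose is present, so ElnK is inactive.
c-di-GMP is absent, so HolN is active.
Required activator ElnK is absent, so *gorW* is not transcribed.
So GorW is not produced.
Required activator GorW is absent, so *fenG* is not transcribed.
So FenG is not produced.
GorM is produced constitutively and is active.
ppGpp is present, so OxaY is inactive.
Quinate is present, so VorS is active.
Required activator OxaY is absent, so *jovB* is not transcribed.
So JovB is not produced.
No repressor is bound and GorM is active, so *gixD* is transcribed.
So GixD is produced and active.
With repressor GixD bound, *haxF* is not transcribed.

OFF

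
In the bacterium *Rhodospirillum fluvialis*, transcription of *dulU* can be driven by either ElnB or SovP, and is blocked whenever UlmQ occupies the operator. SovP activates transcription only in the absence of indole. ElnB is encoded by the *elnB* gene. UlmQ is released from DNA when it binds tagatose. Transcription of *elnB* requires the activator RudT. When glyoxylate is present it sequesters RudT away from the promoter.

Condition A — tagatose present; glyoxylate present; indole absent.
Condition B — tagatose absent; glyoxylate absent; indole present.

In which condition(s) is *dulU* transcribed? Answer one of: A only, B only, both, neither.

Condition A:
Tagatose is present, so UlmQ is inactive.
Glyoxylate is present, so RudT is inactive.
Required activator RudT is absent, so *elnB* is not transcribed.
So ElnB is not produced.
Indole is absent, so SovP is active.
Activator SovP is present, so *dulU* is transcribed.
→ *dulU* is ON in A.
Condition B:
Tagatose is absent, so UlmQ is active.
Glyoxylate is absent, so RudT is active.
No repressor is bound and RudT is active, so *elnB* is transcribed.
So ElnB is produced and active.
Indole is present, so SovP is inactive.
With repressor UlmQ bound, *dulU* is not transcribed.
→ *dulU* is OFF in B.

A only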